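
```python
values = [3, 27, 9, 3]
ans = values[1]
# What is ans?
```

Trace:
`values = [3, 27, 9, 3]` → values = [3, 27, 9, 3]
`ans = values[1]` → ans = 27
So ans = 27

Answer: 27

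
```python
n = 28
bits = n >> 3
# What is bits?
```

Trace:
`n = 28` → n = 28
`bits = n >> 3` → bits = 3
So bits = 3

Answer: 3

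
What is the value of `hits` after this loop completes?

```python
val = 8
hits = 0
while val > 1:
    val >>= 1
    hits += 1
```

Count right shifts until 1
`hits` takes the values: 0 → 1 → 2 → 3

Answer: 3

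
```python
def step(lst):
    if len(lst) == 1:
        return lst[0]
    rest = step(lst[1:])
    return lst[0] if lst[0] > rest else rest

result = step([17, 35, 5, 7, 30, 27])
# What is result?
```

Recursive max over [17, 35, 5, 7, 30, 27] = 35

Answer: 35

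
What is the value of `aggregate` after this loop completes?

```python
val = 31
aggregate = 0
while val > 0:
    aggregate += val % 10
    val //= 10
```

Sum digits of 31
`aggregate` takes the values: 0 → 1 → 4

Answer: 4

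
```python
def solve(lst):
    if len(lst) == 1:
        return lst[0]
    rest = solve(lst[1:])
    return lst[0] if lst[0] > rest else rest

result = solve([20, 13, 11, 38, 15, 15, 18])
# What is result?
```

Recursive max over [20, 13, 11, 38, 15, 15, 18] = 38

Answer: 38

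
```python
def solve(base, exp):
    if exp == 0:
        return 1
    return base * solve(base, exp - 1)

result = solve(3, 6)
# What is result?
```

solve(3, 6) = 3 * 3 * 3 * 3 * 3 * 3 = 729

Answer: 729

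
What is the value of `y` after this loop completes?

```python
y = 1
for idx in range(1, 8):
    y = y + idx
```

Start at 1, add 1 through 7
`y` takes the values: 1 → 2 → 4 → 7 → 11 → 16 → 22 → 29

Answer: 29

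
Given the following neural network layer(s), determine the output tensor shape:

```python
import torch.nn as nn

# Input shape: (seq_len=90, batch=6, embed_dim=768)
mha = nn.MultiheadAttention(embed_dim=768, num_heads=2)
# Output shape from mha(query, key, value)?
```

Input: (90, 6, 768) -> Output: (90, 6, 768)

Answer: (90, 6, 768)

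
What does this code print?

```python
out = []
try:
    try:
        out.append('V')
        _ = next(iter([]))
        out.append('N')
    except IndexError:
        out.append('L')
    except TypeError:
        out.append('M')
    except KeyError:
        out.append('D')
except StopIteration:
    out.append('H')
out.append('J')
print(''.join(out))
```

Execution trace: 'V' (try body) → 'H' (outer except StopIteration) → 'J' (after the try/except). Output: VHJ

Answer: VHJ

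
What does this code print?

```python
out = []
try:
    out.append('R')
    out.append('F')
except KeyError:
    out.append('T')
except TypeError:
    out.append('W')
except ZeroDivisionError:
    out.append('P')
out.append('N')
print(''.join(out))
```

Execution trace: 'R' (try body) → 'F' (try body, no exception) → 'N' (after the try/except). Output: RFN

Answer: RFN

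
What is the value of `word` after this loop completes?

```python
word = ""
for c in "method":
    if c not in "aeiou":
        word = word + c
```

Remove vowels from 'method'
`word` takes the values: "" → "m" → "mt" → "mth" → "mthd"

Answer: "mthd"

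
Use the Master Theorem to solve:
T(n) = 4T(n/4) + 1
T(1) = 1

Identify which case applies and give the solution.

a=4, b=4, f(n)=1. log_4(4) = 1. Since c=0 < 1, Case 1 applies: T(n) = Θ(n^log_b(a)) = O(n).

Answer: O(n) - Case 1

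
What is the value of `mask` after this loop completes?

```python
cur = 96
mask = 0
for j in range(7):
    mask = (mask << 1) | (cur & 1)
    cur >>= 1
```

Reverse lowest 7 bits of 96
`mask` takes the values: 0 → 1 → 3

Answer: 3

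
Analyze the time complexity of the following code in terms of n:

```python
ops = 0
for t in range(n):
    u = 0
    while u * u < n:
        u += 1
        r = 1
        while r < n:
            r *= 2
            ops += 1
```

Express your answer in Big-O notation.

Each loop level contributes: n × √n × log n. Multiplying the contributions gives O(n√n log n).

Answer: O(n√n log n)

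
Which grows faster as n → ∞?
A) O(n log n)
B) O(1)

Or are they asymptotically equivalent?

O(n log n) vs O(1): Higher order terms dominate.

Answer: A) O(n log n) grows faster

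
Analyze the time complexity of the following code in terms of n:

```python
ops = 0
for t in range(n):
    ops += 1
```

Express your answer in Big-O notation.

Each loop level contributes: n. Multiplying the contributions gives O(n).

Answer: O(n)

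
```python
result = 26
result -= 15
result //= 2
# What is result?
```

Trace:
`result = 26` → result = 26
`result -= 15` → result = 11
`result //= 2` → result = 5
So result = 5

Answer: 5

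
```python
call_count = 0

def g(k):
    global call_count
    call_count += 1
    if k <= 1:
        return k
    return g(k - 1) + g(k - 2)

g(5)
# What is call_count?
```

Calls(k) = 1 + Calls(k-1) + Calls(k-2); Calls(0)=Calls(1)=1. For k=5 this gives 15.

Answer: 15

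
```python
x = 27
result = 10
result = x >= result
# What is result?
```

Trace:
`x = 27` → x = 27
`result = 10` → result = 10
`result = x >= result` → result = True
So result = True

Answer: True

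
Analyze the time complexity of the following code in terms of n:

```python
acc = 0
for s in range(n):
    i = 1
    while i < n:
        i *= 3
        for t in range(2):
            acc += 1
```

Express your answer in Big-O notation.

Each loop level contributes: n × log n × 1. Multiplying the contributions gives O(n log n).

Answer: O(n log n)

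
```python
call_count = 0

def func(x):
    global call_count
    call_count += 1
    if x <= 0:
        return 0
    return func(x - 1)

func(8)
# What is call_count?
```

Linear recursion stepping by 1: 9 calls from x=8 down to ≤0.

Answer: 9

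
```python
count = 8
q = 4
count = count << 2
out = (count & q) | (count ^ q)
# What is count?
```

Trace:
`count = 8` → count = 8
`q = 4` → q = 4
`count = count << 2` → count = 32
`out = (count & q) | (count ^ q)` → out = 36
So count = 32

Answer: 32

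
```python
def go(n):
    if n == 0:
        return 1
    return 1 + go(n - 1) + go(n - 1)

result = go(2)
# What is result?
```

go(n) = 1 + 2·go(n-1), go(0)=1. Closed form: (1+1)·2^2 - 1 = 7.

Answer: 7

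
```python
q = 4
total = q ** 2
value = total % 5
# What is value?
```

Trace:
`q = 4` → q = 4
`total = q ** 2` → total = 16
`value = total % 5` → value = 1
So value = 1

Answer: 1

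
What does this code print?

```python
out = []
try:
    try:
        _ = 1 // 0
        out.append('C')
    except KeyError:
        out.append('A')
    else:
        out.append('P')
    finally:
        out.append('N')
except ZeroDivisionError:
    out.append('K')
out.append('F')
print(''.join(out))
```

Execution trace: 'N' (finally) → 'K' (outer except ZeroDivisionError) → 'F' (after the try/except). Output: NKF

Answer: NKF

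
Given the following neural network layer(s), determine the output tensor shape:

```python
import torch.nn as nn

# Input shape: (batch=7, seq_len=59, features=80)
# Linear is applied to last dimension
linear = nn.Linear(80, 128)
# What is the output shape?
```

Input: (7, 59, 80) -> Output: (7, 59, 128)

Answer: (7, 59, 128)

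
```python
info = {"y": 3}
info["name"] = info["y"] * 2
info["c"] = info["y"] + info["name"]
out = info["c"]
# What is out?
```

Trace:
`info = {"y": 3}` → info = {'y': 3}
`info["name"] = info["y"] * 2` → info = {'y': 3, 'name': 6}
`info["c"] = info["y"] + info["name"]` → info = {'y': 3, 'name': 6, 'c': 9}
`out = info["c"]` → out = 9
So out = 9

Answer: 9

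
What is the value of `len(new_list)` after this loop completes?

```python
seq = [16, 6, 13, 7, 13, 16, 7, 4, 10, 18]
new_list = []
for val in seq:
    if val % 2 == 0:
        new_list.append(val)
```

Count even numbers in [16, 6, 13, 7, 13, 16, 7, 4, 10, 18]
`new_list` takes the values: [] → [16] → [16, 6] → [16, 6, 16] → [16, 6, 16, 4] → [16, 6, 16, 4, 10] → [16, 6, 16, 4, 10, 18]
So `len(new_list)` = 6

Answer: 6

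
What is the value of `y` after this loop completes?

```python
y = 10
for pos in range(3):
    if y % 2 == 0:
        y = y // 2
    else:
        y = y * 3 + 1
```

Collatz-style transformation from 10
`y` takes the values: 10 → 5 → 16 → 8

Answer: 8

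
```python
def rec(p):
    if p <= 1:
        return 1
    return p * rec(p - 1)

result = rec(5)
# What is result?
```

rec(5) = 5 * 4 * 3 * 2 * 1 = 120

Answer: 120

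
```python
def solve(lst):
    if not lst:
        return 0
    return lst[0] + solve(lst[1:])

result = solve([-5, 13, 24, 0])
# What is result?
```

(-5) + 13 + 24 + 0 + 0 = 32

Answer: 32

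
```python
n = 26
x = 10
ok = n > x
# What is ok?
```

Trace:
`n = 26` → n = 26
`x = 10` → x = 10
`ok = n > x` → ok = True
So ok = True

Answer: True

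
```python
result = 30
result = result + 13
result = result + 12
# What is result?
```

Trace:
`result = 30` → result = 30
`result = result + 13` → result = 43
`result = result + 12` → result = 55
So result = 55

Answer: 55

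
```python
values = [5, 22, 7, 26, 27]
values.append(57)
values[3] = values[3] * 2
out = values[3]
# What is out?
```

Trace:
`values = [5, 22, 7, 26, 27]` → values = [5, 22, 7, 26, 27]
`values.append(57)` → values = [5, 22, 7, 26, 27, 57]
`values[3] = values[3] * 2` → values = [5, 22, 7, 52, 27, 57]
`out = values[3]` → out = 52
So out = 52

Answer: 52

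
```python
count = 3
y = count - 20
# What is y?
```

Trace:
`count = 3` → count = 3
`y = count - 20` → y = -17
So y = -17

Answer: -17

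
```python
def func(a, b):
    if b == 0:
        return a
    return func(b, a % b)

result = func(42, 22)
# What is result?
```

func(42, 22) -> func(22, 20) -> func(20, 2) -> func(2, 0) -> 2

Answer: 2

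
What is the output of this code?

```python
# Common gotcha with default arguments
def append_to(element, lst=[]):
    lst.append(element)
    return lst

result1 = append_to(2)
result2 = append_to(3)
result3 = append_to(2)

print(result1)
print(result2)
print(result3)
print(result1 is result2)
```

Key concept: mutable default argument gotcha.
Step by step:
`result1 = append_to(2)` → result1 = [2]
`result2 = append_to(3)` → result1 = [2, 3] (same object as result2); result2 = [2, 3] (same object as result1)
`result3 = append_to(2)` → result1 = [2, 3, 2] (same object as result2, result3); result2 = [2, 3, 2] (same object as result1, result3); result3 = [2, 3, 2] (same object as result1, result2)
`print(result1)` → prints [2, 3, 2]
`print(result2)` → prints [2, 3, 2]
`print(result3)` → prints [2, 3, 2]
`print(result1 is result2)` → prints True

Answer:
[2, 3, 2]
[2, 3, 2]
[2, 3, 2]
True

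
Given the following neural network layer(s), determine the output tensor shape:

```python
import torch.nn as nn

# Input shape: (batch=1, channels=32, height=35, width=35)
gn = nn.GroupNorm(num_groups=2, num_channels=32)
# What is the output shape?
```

Input: (1, 32, 35, 35) -> Output: (1, 32, 35, 35)

Answer: (1, 32, 35, 35)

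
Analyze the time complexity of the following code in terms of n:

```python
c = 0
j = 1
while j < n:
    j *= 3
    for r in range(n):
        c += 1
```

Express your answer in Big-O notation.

Each loop level contributes: log n × n. Multiplying the contributions gives O(n log n).

Answer: O(n log n)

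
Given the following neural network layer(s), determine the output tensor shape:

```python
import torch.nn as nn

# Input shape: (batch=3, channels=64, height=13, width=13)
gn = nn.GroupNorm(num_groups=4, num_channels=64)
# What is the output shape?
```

Input: (3, 64, 13, 13) -> Output: (3, 64, 13, 13)

Answer: (3, 64, 13, 13)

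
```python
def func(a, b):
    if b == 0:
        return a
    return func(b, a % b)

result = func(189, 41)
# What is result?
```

func(189, 41) -> func(41, 25) -> func(25, 16) -> func(16, 9) -> func(9, 7) -> func(7, 2) -> func(2, 1) -> func(1, 0) -> 1

Answer: 1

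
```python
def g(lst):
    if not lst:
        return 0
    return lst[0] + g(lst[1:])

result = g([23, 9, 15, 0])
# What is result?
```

23 + 9 + 15 + 0 + 0 = 47

Answer: 47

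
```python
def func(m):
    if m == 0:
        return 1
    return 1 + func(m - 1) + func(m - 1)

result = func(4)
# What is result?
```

func(m) = 1 + 2·func(m-1), func(0)=1. Closed form: (1+1)·2^4 - 1 = 31.

Answer: 31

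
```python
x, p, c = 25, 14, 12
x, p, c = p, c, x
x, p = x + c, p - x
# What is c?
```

Trace:
`x, p, c = 25, 14, 12` → x = 25; p = 14; c = 12
`x, p, c = p, c, x` → x = 14; p = 12; c = 25
`x, p = x + c, p - x` → x = 39; p = -2
So c = 25

Answer: 25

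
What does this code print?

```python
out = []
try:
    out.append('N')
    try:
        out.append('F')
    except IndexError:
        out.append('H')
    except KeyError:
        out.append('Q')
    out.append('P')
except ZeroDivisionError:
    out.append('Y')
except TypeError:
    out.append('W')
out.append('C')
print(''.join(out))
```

Execution trace: 'N' (try body) → 'F' (inner try body, no exception) → 'P' (try body, no exception) → 'C' (after the try/except). Output: NFPC

Answer: NFPC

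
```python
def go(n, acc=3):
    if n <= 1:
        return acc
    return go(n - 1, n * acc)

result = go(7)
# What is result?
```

Accumulator trace (n, acc): (7, 3) -> (6, 21) -> (5, 126) -> (4, 630) -> (3, 2520) -> (2, 7560) -> (1, 15120) -> return 15120

Answer: 15120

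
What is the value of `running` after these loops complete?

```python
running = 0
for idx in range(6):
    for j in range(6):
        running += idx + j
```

Sum of all idx+j for idx,j in 6x6
`running` takes the values: 0 → 1 → 3 → 6 → 10 → 15 → 16 → 18 → 21 → 25 → 30 → 36 → 38 → 41 → 45 → 50 → 56 → 63 → 66 → 70 → 75 → 81 → 88 → 96 → 100 → 105 → 111 → 118 → 126 → 135 → 140 → 146 → 153 → 161 → 170 → 180

Answer: 180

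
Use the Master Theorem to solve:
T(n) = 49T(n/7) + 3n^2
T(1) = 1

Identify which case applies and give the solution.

a=49, b=7, f(n)=3n^2. log_7(49) = 2. Since c=2 = 2, Case 2 applies: T(n) = Θ(n^log_b(a) · log n) = O(n^2 log n).

Answer: O(n^2 log n) - Case 2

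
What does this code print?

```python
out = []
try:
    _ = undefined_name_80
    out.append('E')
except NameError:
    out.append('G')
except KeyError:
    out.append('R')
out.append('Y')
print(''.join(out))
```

Execution trace: 'G' (except NameError) → 'Y' (after the try/except). Output: GY

Answer: GY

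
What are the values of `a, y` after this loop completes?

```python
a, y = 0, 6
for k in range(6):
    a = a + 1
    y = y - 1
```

a goes 0→6, y goes 6→0
`a, y` takes the values: (0, 6) → (1, 6) → (1, 5) → (2, 5) → (2, 4) → (3, 4) → (3, 3) → (4, 3) → (4, 2) → (5, 2) → (5, 1) → (6, 1) → (6, 0)

Answer: 6, 0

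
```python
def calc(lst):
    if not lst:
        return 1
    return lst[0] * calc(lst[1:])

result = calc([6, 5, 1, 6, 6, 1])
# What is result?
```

Product over [6, 5, 1, 6, 6, 1] = 6 * 5 * 1 * 6 * 6 * 1 = 1080

Answer: 1080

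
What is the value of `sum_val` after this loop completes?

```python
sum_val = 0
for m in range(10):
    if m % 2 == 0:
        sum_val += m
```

Sum of even numbers 0 to 9
`sum_val` takes the values: 0 → 2 → 6 → 12 → 20

Answer: 20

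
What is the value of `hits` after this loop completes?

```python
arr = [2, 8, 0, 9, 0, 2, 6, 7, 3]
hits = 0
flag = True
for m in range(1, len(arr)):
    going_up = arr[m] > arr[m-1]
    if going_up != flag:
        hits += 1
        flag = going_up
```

Count direction changes in [2, 8, 0, 9, 0, 2, 6, 7, 3]
`hits` takes the values: 0 → 1 → 2 → 3 → 4 → 5

Answer: 5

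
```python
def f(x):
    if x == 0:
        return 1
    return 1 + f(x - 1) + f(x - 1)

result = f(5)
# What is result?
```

f(x) = 1 + 2·f(x-1), f(0)=1. Closed form: (1+1)·2^5 - 1 = 63.

Answer: 63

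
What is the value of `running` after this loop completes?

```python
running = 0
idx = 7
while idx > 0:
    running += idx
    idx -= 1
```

Sum 7 down to 1
`running` takes the values: 0 → 7 → 13 → 18 → 22 → 25 → 27 → 28

Answer: 28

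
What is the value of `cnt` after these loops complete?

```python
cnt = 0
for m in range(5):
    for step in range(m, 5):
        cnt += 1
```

Upper triangle: 5 + 4 + ... + 1
`cnt` takes the values: 0 → 1 → 2 → 3 → 4 → 5 → 6 → 7 → 8 → 9 → 10 → 11 → 12 → 13 → 14 → 15

Answer: 15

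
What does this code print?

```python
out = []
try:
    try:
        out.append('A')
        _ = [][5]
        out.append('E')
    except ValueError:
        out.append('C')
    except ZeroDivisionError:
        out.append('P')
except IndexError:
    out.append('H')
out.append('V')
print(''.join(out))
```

Execution trace: 'A' (try body) → 'H' (outer except IndexError) → 'V' (after the try/except). Output: AHV

Answer: AHV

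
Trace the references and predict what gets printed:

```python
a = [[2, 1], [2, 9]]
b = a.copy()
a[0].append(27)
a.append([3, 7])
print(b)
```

Key concept: shallow copy with nested lists.
Step by step:
`a = [[2, 1], [2, 9]]` → a = [[2, 1], [2, 9]]
`b = a.copy()` → b = [[2, 1], [2, 9]]
`a[0].append(27)` → a = [[2, 1, 27], [2, 9]]; b = [[2, 1, 27], [2, 9]]
`a.append([3, 7])` → a = [[2, 1, 27], [2, 9], [3, 7]]
`print(b)` → prints [[2, 1, 27], [2, 9]]

Answer: [[2, 1, 27], [2, 9]]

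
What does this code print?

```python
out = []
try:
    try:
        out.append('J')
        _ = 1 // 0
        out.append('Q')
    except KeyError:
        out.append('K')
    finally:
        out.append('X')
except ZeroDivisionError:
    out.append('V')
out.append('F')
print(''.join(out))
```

Execution trace: 'J' (try body) → 'X' (finally) → 'V' (outer except ZeroDivisionError) → 'F' (after the try/except). Output: JXVF

Answer: JXVF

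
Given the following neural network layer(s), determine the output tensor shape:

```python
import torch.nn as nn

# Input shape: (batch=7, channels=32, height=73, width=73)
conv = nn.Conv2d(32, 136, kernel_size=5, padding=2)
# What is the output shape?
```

Input: (7, 32, 73, 73) -> Output: (7, 136, 73, 73)

Answer: (7, 136, 73, 73)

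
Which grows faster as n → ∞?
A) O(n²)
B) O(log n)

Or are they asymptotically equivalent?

O(n²) vs O(log n): Higher order terms dominate.

Answer: A) O(n²) grows faster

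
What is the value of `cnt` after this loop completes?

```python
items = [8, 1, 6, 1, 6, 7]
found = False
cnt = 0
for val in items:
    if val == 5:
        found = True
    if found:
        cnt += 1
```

Count elements after first 5 in [8, 1, 6, 1, 6, 7]
`cnt` takes the values: 0

Answer: 0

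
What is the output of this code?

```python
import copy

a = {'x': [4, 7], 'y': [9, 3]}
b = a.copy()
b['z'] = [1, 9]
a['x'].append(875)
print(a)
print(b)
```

Key concept: shallow copy of dict with mutable values.
Step by step:
`a = {'x': [4, 7], 'y': [9, 3]}` → a = {'x': [4, 7], 'y': [9, 3]}
`b = a.copy()` → b = {'x': [4, 7], 'y': [9, 3]}
`b['z'] = [1, 9]` → b = {'x': [4, 7], 'y': [9, 3], 'z': [1, 9]}
`a['x'].append(875)` → a = {'x': [4, 7, 875], 'y': [9, 3]}; b = {'x': [4, 7, 875], 'y': [9, 3], 'z': [1, 9]}
`print(a)` → prints {'x': [4, 7, 875], 'y': [9, 3]}
`print(b)` → prints {'x': [4, 7, 875], 'y': [9, 3], 'z': [1, 9]}

Answer:
{'x': [4, 7, 875], 'y': [9, 3]}
{'x': [4, 7, 875], 'y': [9, 3], 'z': [1, 9]}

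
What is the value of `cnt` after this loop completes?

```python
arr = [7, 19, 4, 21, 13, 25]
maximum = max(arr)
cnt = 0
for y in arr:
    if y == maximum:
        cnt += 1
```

Count of max value 25 in [7, 19, 4, 21, 13, 25]
`cnt` takes the values: 0 → 1

Answer: 1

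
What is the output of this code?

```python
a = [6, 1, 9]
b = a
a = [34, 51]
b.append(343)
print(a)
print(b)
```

Key concept: rebinding vs mutation: a is rebound to a new list, b still points at the original.
Step by step:
`a = [6, 1, 9]` → a = [6, 1, 9]
`b = a` → b = [6, 1, 9] (same object as a)
`a = [34, 51]` → a = [34, 51]
`b.append(343)` → b = [6, 1, 9, 343]
`print(a)` → prints [34, 51]
`print(b)` → prints [6, 1, 9, 343]

Answer:
[34, 51]
[6, 1, 9, 343]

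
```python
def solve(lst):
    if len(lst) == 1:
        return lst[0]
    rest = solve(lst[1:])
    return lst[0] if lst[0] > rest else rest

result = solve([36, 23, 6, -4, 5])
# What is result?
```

Recursive max over [36, 23, 6, -4, 5] = 36

Answer: 36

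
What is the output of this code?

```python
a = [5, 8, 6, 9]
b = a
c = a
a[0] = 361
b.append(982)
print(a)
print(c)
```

Key concept: multiple aliases.
Step by step:
`a = [5, 8, 6, 9]` → a = [5, 8, 6, 9]
`b = a` → b = [5, 8, 6, 9] (same object as a)
`c = a` → c = [5, 8, 6, 9] (same object as a, b)
`a[0] = 361` → a = [361, 8, 6, 9] (same object as b, c); b = [361, 8, 6, 9] (same object as a, c); c = [361, 8, 6, 9] (same object as a, b)
`b.append(982)` → a = [361, 8, 6, 9, 982] (same object as b, c); b = [361, 8, 6, 9, 982] (same object as a, c); c = [361, 8, 6, 9, 982] (same object as a, b)
`print(a)` → prints [361, 8, 6, 9, 982]
`print(c)` → prints [361, 8, 6, 9, 982]

Answer:
[361, 8, 6, 9, 982]
[361, 8, 6, 9, 982]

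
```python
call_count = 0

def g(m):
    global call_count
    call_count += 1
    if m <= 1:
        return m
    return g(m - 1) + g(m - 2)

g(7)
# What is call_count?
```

Calls(m) = 1 + Calls(m-1) + Calls(m-2); Calls(0)=Calls(1)=1. For m=7 this gives 41.

Answer: 41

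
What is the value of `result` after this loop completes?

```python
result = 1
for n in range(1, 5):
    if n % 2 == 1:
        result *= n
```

Product of odd numbers 1 to 4
`result` takes the values: 1 → 3

Answer: 3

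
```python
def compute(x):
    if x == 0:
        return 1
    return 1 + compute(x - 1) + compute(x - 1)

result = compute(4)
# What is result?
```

compute(x) = 1 + 2·compute(x-1), compute(0)=1. Closed form: (1+1)·2^4 - 1 = 31.

Answer: 31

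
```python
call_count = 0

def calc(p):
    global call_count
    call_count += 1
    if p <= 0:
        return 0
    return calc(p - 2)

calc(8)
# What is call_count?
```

Linear recursion stepping by 2: 5 calls from p=8 down to ≤0.

Answer: 5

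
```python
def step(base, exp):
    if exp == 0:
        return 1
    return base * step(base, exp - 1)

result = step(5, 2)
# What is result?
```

step(5, 2) = 5 * 5 = 25

Answer: 25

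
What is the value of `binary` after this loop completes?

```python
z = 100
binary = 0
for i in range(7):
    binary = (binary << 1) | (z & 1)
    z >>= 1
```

Reverse lowest 7 bits of 100
`binary` takes the values: 0 → 1 → 2 → 4 → 9 → 19

Answer: 19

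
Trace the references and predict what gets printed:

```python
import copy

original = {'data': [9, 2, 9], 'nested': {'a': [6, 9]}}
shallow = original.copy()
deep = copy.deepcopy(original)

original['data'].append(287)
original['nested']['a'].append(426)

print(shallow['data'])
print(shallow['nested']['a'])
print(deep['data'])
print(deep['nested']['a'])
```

Key concept: comparing shallow vs deep copy.
Step by step:
`original = {'data': [9, 2, 9], 'nested': {'a': [6, 9]}}` → original = {'data': [9, 2, 9], 'nested': {'a': [6, 9]}}
`shallow = original.copy()` → shallow = {'data': [9, 2, 9], 'nested': {'a': [6, 9]}}
`deep = copy.deepcopy(original)` → deep = {'data': [9, 2, 9], 'nested': {'a': [6, 9]}}
`original['data'].append(287)` → original = {'data': [9, 2, 9, 287], 'nested': {'a': [6, 9]}}; shallow = {'data': [9, 2, 9, 287], 'nested': {'a': [6, 9]}}
`original['nested']['a'].append(426)` → original = {'data': [9, 2, 9, 287], 'nested': {'a': [6, 9, 426]}}; shallow = {'data': [9, 2, 9, 287], 'nested': {'a': [6, 9, 426]}}
`print(shallow['data'])` → prints [9, 2, 9, 287]
`print(shallow['nested']['a'])` → prints [6, 9, 426]
`print(deep['data'])` → prints [9, 2, 9]
`print(deep['nested']['a'])` → prints [6, 9]

Answer:
[9, 2, 9, 287]
[6, 9, 426]
[9, 2, 9]
[6, 9]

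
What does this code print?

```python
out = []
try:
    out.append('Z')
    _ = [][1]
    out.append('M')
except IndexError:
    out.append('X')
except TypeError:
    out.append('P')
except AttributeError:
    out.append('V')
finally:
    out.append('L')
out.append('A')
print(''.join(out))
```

Execution trace: 'Z' (try body) → 'X' (except IndexError) → 'L' (finally) → 'A' (after the try/except). Output: ZXLA

Answer: ZXLA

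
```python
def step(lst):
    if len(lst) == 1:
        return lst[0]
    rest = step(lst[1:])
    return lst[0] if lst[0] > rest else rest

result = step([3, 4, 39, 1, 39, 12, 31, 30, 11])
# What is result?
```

Recursive max over [3, 4, 39, 1, 39, 12, 31, 30, 11] = 39

Answer: 39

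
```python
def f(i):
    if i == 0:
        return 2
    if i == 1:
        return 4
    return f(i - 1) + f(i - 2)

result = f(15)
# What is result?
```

Build up from base cases: f(0)=2, f(1)=4, f(2)=6, f(3)=10, f(4)=16, f(5)=26, f(6)=42, ..., f(15)=3194

Answer: 3194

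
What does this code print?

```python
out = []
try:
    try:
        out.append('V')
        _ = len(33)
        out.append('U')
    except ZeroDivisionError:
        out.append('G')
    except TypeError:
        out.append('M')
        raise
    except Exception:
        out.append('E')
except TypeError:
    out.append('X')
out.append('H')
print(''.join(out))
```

Execution trace: 'V' (try body) → 'M' (except TypeError) → 'X' (outer except TypeError) → 'H' (after the try/except). Output: VMXH

Answer: VMXH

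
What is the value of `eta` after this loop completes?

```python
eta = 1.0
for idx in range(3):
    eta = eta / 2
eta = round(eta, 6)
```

Halving LR 3 times: 1 / 2^3
`eta` takes the values: 1.0 → 0.5 → 0.25 → 0.125

Answer: 0.125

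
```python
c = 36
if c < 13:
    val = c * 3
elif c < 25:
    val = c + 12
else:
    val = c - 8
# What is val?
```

Trace:
`c = 36` → c = 36
`if c < 13: ...` → c < 13 is False, c < 25 is False, take else branch → val = 28
So val = 28

Answer: 28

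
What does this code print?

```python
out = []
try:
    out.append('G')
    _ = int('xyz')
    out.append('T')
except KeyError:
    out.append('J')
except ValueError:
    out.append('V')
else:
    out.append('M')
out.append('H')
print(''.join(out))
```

Execution trace: 'G' (try body) → 'V' (except ValueError) → 'H' (after the try/except). Output: GVH

Answer: GVH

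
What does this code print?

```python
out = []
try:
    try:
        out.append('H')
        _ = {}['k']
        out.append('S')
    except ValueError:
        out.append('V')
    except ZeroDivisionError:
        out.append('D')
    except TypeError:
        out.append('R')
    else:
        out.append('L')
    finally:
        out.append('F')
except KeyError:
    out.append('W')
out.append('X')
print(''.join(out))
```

Execution trace: 'H' (inner try body) → 'F' (inner finally) → 'W' (outer except KeyError) → 'X' (after the try/except). Output: HFWX

Answer: HFWX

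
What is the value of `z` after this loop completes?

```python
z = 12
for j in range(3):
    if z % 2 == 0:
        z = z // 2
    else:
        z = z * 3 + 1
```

Collatz-style transformation from 12
`z` takes the values: 12 → 6 → 3 → 10

Answer: 10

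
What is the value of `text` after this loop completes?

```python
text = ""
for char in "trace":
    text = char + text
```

Reverse 'trace'
`text` takes the values: "" → "t" → "rt" → "art" → "cart" → "ecart"

Answer: "ecart"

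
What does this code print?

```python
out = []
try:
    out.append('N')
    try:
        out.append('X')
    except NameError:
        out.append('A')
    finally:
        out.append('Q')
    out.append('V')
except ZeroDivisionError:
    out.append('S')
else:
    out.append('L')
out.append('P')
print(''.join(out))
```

Execution trace: 'N' (try body) → 'X' (inner try body, no exception) → 'Q' (inner finally) → 'V' (try body, no exception) → 'L' (else) → 'P' (after the try/except). Output: NXQVLP

Answer: NXQVLP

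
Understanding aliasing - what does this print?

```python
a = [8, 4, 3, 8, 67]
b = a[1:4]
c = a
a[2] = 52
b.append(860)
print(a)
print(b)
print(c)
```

Key concept: slice vs alias.
Step by step:
`a = [8, 4, 3, 8, 67]` → a = [8, 4, 3, 8, 67]
`b = a[1:4]` → b = [4, 3, 8]
`c = a` → c = [8, 4, 3, 8, 67] (same object as a)
`a[2] = 52` → a = [8, 4, 52, 8, 67] (same object as c); c = [8, 4, 52, 8, 67] (same object as a)
`b.append(860)` → b = [4, 3, 8, 860]
`print(a)` → prints [8, 4, 52, 8, 67]
`print(b)` → prints [4, 3, 8, 860]
`print(c)` → prints [8, 4, 52, 8, 67]

Answer:
[8, 4, 52, 8, 67]
[4, 3, 8, 860]
[8, 4, 52, 8, 67]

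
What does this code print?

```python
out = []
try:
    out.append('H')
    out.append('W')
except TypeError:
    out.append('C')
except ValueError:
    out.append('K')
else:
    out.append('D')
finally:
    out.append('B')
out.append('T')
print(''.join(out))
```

Execution trace: 'H' (try body) → 'W' (try body, no exception) → 'D' (else) → 'B' (finally) → 'T' (after the try/except). Output: HWDBT

Answer: HWDBT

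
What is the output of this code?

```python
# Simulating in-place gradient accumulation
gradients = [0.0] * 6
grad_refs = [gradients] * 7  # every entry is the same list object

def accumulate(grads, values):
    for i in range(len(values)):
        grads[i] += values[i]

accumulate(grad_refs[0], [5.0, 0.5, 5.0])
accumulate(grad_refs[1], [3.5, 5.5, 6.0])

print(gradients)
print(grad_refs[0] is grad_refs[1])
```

Key concept: gradient accumulation aliasing.
Step by step:
`gradients = [0.0] * 6` → gradients = [0.0, 0.0, 0.0, 0.0, 0.0, 0.0]
`grad_refs = [gradients] * 7` → grad_refs = [[0.0, 0.0, 0.0, 0.0, 0.0, 0.0], [0.0, 0.0, 0.0, 0.0, 0.0, 0.0], [0.0, 0.0, 0.0, 0.0, 0.0, 0.0], [0.0, 0.0, 0.0, 0.0, 0.0, 0.0], [0.0, 0.0, 0.0, 0.0, 0.0, 0.0], [0.0, 0.0, 0.0, 0.0, 0.0, 0.0], [0.0, 0.0, 0.0, 0.0, 0.0, 0.0]]
`accumulate(grad_refs[0], [5.0, 0.5, 5.0])` → gradients = [5.0, 0.5, 5.0, 0.0, 0.0, 0.0]; grad_refs = [[5.0, 0.5, 5.0, 0.0, 0.0, 0.0], [5.0, 0.5, 5.0, 0.0, 0.0, 0.0], [5.0, 0.5, 5.0, 0.0, 0.0, 0.0], [5.0, 0.5, 5.0, 0.0, 0.0, 0.0], [5.0, 0.5, 5.0, 0.0, 0.0, 0.0], [5.0, 0.5, 5.0, 0.0, 0.0, 0.0], [5.0, 0.5, 5.0, 0.0, 0.0, 0.0]]
`accumulate(grad_refs[1], [3.5, 5.5, 6.0])` → gradients = [8.5, 6.0, 11.0, 0.0, 0.0, 0.0]; grad_refs = [[8.5, 6.0, 11.0, 0.0, 0.0, 0.0], [8.5, 6.0, 11.0, 0.0, 0.0, 0.0], [8.5, 6.0, 11.0, 0.0, 0.0, 0.0], [8.5, 6.0, 11.0, 0.0, 0.0, 0.0], [8.5, 6.0, 11.0, 0.0, 0.0, 0.0], [8.5, 6.0, 11.0, 0.0, 0.0, 0.0], [8.5, 6.0, 11.0, 0.0, 0.0, 0.0]]
`print(gradients)` → prints [8.5, 6.0, 11.0, 0.0, 0.0, 0.0]
`print(grad_refs[0] is grad_refs[1])` → prints True

Answer:
[8.5, 6.0, 11.0, 0.0, 0.0, 0.0]
True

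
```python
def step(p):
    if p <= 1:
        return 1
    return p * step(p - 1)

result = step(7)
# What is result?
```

step(7) = 7 * 6 * 5 * 4 * 3 * 2 * 1 = 5040

Answer: 5040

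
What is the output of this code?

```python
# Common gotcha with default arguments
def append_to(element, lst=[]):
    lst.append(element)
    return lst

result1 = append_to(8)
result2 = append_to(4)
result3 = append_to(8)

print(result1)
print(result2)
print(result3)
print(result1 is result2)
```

Key concept: mutable default argument gotcha.
Step by step:
`result1 = append_to(8)` → result1 = [8]
`result2 = append_to(4)` → result1 = [8, 4] (same object as result2); result2 = [8, 4] (same object as result1)
`result3 = append_to(8)` → result1 = [8, 4, 8] (same object as result2, result3); result2 = [8, 4, 8] (same object as result1, result3); result3 = [8, 4, 8] (same object as result1, result2)
`print(result1)` → prints [8, 4, 8]
`print(result2)` → prints [8, 4, 8]
`print(result3)` → prints [8, 4, 8]
`print(result1 is result2)` → prints True

Answer:
[8, 4, 8]
[8, 4, 8]
[8, 4, 8]
True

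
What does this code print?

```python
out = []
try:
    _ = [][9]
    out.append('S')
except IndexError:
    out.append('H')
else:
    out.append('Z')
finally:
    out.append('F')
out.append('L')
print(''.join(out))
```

Execution trace: 'H' (except IndexError) → 'F' (finally) → 'L' (after the try/except). Output: HFL

Answer: HFL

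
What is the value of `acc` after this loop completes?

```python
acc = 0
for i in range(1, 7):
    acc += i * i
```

Sum of squares 1² to 6² = 91
`acc` takes the values: 0 → 1 → 5 → 14 → 30 → 55 → 91

Answer: 91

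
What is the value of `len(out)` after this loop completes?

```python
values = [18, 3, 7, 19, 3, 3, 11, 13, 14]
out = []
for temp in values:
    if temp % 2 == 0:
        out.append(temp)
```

Count even numbers in [18, 3, 7, 19, 3, 3, 11, 13, 14]
`out` takes the values: [] → [18] → [18, 14]
So `len(out)` = 2

Answer: 2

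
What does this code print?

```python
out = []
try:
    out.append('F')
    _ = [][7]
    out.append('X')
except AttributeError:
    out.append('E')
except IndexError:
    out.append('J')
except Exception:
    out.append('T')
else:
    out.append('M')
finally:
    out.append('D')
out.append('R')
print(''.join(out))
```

Execution trace: 'F' (try body) → 'J' (except IndexError) → 'D' (finally) → 'R' (after the try/except). Output: FJDR

Answer: FJDR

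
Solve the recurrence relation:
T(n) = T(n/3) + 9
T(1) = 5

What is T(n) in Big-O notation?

Each step divides n by 3 and adds 9. After log_3(n) steps we reach T(1)=5. So T(n) = 9·log_3(n) + 5 = O(log n).

Answer: O(log n)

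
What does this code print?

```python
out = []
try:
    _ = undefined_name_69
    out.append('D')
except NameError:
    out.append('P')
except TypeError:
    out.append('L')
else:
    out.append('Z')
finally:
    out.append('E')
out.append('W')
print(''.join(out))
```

Execution trace: 'P' (except NameError) → 'E' (finally) → 'W' (after the try/except). Output: PEW

Answer: PEW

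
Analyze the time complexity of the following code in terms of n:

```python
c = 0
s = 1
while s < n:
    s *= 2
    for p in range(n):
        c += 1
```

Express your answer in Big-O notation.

Each loop level contributes: log n × n. Multiplying the contributions gives O(n log n).

Answer: O(n log n)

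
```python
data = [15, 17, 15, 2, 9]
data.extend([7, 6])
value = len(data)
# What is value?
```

Trace:
`data = [15, 17, 15, 2, 9]` → data = [15, 17, 15, 2, 9]
`data.extend([7, 6])` → data = [15, 17, 15, 2, 9, 7, 6]
`value = len(data)` → value = 7
So value = 7

Answer: 7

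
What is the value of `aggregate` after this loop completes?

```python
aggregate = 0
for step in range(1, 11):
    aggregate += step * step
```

Sum of squares 1² to 10² = 385
`aggregate` takes the values: 0 → 1 → 5 → 14 → 30 → 55 → 91 → 140 → 204 → 285 → 385

Answer: 385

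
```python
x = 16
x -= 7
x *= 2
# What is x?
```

Trace:
`x = 16` → x = 16
`x -= 7` → x = 9
`x *= 2` → x = 18
So x = 18

Answer: 18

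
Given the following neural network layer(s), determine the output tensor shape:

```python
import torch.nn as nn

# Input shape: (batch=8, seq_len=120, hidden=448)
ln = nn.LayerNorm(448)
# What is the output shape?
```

Input: (8, 120, 448) -> Output: (8, 120, 448)

Answer: (8, 120, 448)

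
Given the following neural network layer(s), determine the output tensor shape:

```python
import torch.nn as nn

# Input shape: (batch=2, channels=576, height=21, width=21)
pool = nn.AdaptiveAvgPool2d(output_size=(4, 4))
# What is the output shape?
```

Input: (2, 576, 21, 21) -> Output: (2, 576, 4, 4)

Answer: (2, 576, 4, 4)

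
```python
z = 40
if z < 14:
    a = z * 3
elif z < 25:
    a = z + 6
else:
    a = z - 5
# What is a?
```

Trace:
`z = 40` → z = 40
`if z < 14: ...` → z < 14 is False, z < 25 is False, take else branch → a = 35
So a = 35

Answer: 35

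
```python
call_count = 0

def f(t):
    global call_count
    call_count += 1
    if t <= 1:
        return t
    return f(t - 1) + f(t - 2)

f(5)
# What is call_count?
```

Calls(t) = 1 + Calls(t-1) + Calls(t-2); Calls(0)=Calls(1)=1. For t=5 this gives 15.

Answer: 15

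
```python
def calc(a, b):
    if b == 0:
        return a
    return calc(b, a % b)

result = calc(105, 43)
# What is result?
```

calc(105, 43) -> calc(43, 19) -> calc(19, 5) -> calc(5, 4) -> calc(4, 1) -> calc(1, 0) -> 1

Answer: 1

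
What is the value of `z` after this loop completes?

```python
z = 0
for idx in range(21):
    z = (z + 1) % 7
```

Increment mod 7, 21 times = 0
`z` takes the values: 0 → 1 → 2 → 3 → 4 → 5 → 6 → 0 → 1 → 2 → 3 → 4 → 5 → 6 → 0 → 1 → 2 → 3 → 4 → 5 → 6 → 0

Answer: 0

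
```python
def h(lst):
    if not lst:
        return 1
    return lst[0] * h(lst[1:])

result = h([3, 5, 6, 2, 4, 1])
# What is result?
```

Product over [3, 5, 6, 2, 4, 1] = 3 * 5 * 6 * 2 * 4 * 1 = 720

Answer: 720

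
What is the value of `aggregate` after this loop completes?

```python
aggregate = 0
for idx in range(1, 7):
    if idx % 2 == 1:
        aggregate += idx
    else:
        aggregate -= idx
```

Add odd, subtract even
`aggregate` takes the values: 0 → 1 → -1 → 2 → -2 → 3 → -3

Answer: -3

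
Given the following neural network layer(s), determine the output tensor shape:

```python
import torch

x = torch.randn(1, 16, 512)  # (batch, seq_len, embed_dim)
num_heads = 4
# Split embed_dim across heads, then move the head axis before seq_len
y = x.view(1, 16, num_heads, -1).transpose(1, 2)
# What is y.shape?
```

Input: (1, 16, 512) -> head_dim = 512 // 4 = 128; after view: (1, 16, 4, 128) -> after transpose(1, 2): (1, 4, 16, 128) -> Output: (1, 4, 16, 128)

Answer: (1, 4, 16, 128)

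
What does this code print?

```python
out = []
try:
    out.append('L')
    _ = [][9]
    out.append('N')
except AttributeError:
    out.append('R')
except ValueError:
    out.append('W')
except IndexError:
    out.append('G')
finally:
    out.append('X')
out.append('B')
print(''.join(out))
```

Execution trace: 'L' (try body) → 'G' (except IndexError) → 'X' (finally) → 'B' (after the try/except). Output: LGXB

Answer: LGXB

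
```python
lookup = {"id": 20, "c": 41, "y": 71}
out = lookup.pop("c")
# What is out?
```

Trace:
`lookup = {"id": 20, "c": 41, "y": 71}` → lookup = {'id': 20, 'c': 41, 'y': 71}
`out = lookup.pop("c")` → lookup = {'id': 20, 'y': 71}; out = 41
So out = 41

Answer: 41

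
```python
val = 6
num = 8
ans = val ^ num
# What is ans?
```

Trace:
`val = 6` → val = 6
`num = 8` → num = 8
`ans = val ^ num` → ans = 14
So ans = 14

Answer: 14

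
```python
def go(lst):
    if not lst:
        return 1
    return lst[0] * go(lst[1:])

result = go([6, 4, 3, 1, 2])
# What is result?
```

Product over [6, 4, 3, 1, 2] = 6 * 4 * 3 * 1 * 2 = 144

Answer: 144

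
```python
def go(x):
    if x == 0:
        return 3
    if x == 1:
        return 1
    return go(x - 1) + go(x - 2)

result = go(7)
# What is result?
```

Build up from base cases: go(0)=3, go(1)=1, go(2)=4, go(3)=5, go(4)=9, go(5)=14, go(6)=23, ..., go(7)=37

Answer: 37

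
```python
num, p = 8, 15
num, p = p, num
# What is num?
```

Trace:
`num, p = 8, 15` → num = 8; p = 15
`num, p = p, num` → num = 15; p = 8
So num = 15

Answer: 15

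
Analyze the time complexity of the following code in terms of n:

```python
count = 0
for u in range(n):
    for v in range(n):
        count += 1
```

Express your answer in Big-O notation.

Each loop level contributes: n × n. Multiplying the contributions gives O(n^2).

Answer: O(n^2)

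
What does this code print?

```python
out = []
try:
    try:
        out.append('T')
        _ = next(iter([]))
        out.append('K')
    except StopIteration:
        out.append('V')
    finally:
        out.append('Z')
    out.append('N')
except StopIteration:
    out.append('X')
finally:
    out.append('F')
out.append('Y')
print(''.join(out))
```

Execution trace: 'T' (inner try body) → 'V' (inner except StopIteration) → 'Z' (inner finally) → 'N' (try body, no exception) → 'F' (finally) → 'Y' (after the try/except). Output: TVZNFY

Answer: TVZNFY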